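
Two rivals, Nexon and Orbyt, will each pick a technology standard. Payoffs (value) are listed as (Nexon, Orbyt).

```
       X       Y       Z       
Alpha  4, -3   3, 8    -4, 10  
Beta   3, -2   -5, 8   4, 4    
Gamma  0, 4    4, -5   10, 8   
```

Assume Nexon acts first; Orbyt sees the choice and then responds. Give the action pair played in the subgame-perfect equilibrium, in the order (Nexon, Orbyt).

(Gamma, Z)

Orbyt best-responds to each possible Nexon move:
- Alpha: BR = Z, leader payoff -4.
- Beta: BR = Y, leader payoff -5.
- Gamma: BR = Z, leader payoff 10.
Nexon's induced payoffs are -4, -5, 10, so Nexon commits to Gamma. Subgame-perfect outcome: (Gamma, Z) with payoffs (10, 8).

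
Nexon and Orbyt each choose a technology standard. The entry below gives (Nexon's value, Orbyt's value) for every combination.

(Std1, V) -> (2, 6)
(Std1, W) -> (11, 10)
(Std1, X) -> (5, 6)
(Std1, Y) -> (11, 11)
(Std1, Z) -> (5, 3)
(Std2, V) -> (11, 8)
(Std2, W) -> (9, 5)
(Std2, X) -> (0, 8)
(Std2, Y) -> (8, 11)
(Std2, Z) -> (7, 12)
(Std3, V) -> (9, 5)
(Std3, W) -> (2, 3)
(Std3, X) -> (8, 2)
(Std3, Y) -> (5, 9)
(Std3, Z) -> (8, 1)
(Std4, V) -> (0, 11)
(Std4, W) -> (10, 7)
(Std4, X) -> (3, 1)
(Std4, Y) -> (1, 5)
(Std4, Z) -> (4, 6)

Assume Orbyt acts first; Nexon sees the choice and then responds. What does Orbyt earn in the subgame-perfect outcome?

11

Backward induction with Orbyt moving first.
- V: Nexon compares 2, 11, 9, 0 and picks Std2; Orbyt would get 8.
- W: Nexon compares 11, 9, 2, 10 and picks Std1; Orbyt would get 10.
- X: Nexon compares 5, 0, 8, 3 and picks Std3; Orbyt would get 2.
- Y: Nexon compares 11, 8, 5, 1 and picks Std1; Orbyt would get 11.
- Z: Nexon compares 5, 7, 8, 4 and picks Std3; Orbyt would get 1.
Orbyt's induced payoffs are 8, 10, 2, 11, 1, so Orbyt commits to Y. Subgame-perfect outcome: (Std1, Y) with payoffs (11, 11).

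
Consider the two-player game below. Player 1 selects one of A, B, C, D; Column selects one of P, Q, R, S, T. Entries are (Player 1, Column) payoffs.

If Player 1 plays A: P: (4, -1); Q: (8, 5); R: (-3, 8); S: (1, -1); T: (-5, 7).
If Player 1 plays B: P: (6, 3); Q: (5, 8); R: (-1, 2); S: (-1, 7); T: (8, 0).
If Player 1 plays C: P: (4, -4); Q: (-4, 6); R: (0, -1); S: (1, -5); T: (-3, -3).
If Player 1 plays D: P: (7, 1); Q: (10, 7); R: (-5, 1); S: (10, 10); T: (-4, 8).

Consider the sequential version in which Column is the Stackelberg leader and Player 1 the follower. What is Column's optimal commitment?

S

Backward induction with Column moving first.
- P → Player 1 plays D (best of 4, 6, 4, 7); Column gets 1.
- Q → Player 1 plays D (best of 8, 5, -4, 10); Column gets 7.
- R → Player 1 plays C (best of -3, -1, 0, -5); Column gets -1.
- S → Player 1 plays D (best of 1, -1, 1, 10); Column gets 10.
- T → Player 1 plays B (best of -5, 8, -3, -4); Column gets 0.
Column's induced payoffs are 1, 7, -1, 10, 0, so Column commits to S. Subgame-perfect outcome: (D, S) with payoffs (10, 10).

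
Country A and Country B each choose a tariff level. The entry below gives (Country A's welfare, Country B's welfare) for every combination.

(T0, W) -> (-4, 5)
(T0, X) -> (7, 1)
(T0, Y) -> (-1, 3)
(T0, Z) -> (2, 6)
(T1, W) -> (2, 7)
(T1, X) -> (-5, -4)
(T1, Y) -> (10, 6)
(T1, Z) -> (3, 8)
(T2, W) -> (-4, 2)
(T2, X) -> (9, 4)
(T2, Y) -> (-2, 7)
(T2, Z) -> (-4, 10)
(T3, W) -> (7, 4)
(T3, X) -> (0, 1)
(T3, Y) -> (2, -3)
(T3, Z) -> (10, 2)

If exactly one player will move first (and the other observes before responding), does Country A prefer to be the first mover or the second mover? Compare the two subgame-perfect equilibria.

second

If Country A leads: Country B's best replies are T0→Z, T1→Z, T2→Z, T3→W; Country A's induced payoffs 2, 3, -4, 7; outcome (T3, W), payoffs (7, 4).
If Country B leads: Country A's best replies are W→T3, X→T2, Y→T1, Z→T3; Country B's induced payoffs 4, 4, 6, 2; outcome (T1, Y), payoffs (10, 6).
Country A gets 7 moving first and 10 moving second, so Country A prefers to move second.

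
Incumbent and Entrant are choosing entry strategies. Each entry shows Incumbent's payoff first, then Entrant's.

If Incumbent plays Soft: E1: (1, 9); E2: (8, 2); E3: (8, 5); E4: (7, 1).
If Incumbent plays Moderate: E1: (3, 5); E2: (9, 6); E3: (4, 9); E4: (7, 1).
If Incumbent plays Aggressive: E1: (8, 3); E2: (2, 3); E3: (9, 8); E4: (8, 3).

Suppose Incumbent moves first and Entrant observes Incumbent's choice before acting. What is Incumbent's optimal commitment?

Aggressive

Work backward from Entrant's decision.
- Soft → Entrant plays E1 (best of 9, 2, 5, 1); Incumbent gets 1.
- Moderate → Entrant plays E3 (best of 5, 6, 9, 1); Incumbent gets 4.
- Aggressive → Entrant plays E3 (best of 3, 3, 8, 3); Incumbent gets 9.
Incumbent's induced payoffs are 1, 4, 9, so Incumbent commits to Aggressive. Subgame-perfect outcome: (Aggressive, E3) with payoffs (9, 8).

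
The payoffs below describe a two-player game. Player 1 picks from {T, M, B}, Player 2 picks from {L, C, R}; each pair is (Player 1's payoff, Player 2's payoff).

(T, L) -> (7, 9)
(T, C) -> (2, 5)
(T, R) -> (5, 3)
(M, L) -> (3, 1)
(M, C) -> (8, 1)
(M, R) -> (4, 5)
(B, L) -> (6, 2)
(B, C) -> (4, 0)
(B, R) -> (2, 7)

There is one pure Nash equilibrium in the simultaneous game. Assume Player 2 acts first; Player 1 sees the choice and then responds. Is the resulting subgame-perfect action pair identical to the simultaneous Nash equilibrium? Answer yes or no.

yes

Work backward from Player 1's decision.
- L: Player 1 compares 7, 3, 6 and picks T; Player 2 would get 9.
- C: Player 1 compares 2, 8, 4 and picks M; Player 2 would get 1.
- R: Player 1 compares 5, 4, 2 and picks T; Player 2 would get 3.
Among 9, 1, 3, the best is 9 at L. Subgame-perfect outcome: (T, L) with payoffs (7, 9).
Now find the simultaneous Nash equilibrium.
Player 1's best replies: L→T; C→M; R→T.
Player 2's best replies: T→L; M→R; B→R.
Only (T, L) has each player best-responding; Nash payoffs (7, 9).
Sequential outcome (T, L) coincides with the Nash profile (T, L).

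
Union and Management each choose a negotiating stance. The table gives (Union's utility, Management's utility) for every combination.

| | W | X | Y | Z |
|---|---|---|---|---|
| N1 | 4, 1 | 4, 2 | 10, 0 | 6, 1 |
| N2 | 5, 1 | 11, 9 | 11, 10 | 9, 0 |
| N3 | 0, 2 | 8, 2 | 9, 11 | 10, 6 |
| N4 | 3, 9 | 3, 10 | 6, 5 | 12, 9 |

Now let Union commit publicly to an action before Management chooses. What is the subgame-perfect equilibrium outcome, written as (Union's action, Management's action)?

(N2, Y)

Backward induction with Union moving first.
- N1: Management compares 1, 2, 0, 1 and picks X; Union would get 4.
- N2: Management compares 1, 9, 10, 0 and picks Y; Union would get 11.
- N3: Management compares 2, 2, 11, 6 and picks Y; Union would get 9.
- N4: Management compares 9, 10, 5, 9 and picks X; Union would get 3.
Among 4, 11, 9, 3, the best is 11 at N2. Subgame-perfect outcome: (N2, Y) with payoffs (11, 10).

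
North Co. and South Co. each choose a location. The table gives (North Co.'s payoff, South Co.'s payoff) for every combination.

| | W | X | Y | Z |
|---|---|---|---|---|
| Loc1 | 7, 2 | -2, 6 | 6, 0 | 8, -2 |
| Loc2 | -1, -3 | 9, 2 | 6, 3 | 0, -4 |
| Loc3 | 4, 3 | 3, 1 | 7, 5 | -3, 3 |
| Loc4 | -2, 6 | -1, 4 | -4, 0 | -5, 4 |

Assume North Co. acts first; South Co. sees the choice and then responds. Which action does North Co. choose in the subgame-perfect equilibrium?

Loc3

Work backward from South Co.'s decision.
- Loc1: BR = X, leader payoff -2.
- Loc2: BR = Y, leader payoff 6.
- Loc3: BR = Y, leader payoff 7.
- Loc4: BR = W, leader payoff -2.
North Co.'s induced payoffs are -2, 6, 7, -2, so North Co. commits to Loc3. Subgame-perfect outcome: (Loc3, Y) with payoffs (7, 5).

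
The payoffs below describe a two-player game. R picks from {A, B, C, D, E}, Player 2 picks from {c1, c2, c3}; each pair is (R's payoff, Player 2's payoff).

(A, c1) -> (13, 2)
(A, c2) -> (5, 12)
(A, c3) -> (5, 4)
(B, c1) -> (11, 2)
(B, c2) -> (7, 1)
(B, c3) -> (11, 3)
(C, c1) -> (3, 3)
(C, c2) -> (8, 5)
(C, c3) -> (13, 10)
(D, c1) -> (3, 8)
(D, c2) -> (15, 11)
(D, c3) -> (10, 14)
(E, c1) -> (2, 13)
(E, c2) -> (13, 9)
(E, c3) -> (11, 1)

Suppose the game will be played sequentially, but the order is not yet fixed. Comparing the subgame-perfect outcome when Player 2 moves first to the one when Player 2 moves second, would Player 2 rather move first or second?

first

If R leads: Player 2's best replies are A→c2, B→c3, C→c3, D→c3, E→c1; R's induced payoffs 5, 11, 13, 10, 2; outcome (C, c3), payoffs (13, 10).
If Player 2 leads: R's best replies are c1→A, c2→D, c3→C; Player 2's induced payoffs 2, 11, 10; outcome (D, c2), payoffs (15, 11).
Player 2 gets 11 moving first and 10 moving second, so Player 2 prefers to move first.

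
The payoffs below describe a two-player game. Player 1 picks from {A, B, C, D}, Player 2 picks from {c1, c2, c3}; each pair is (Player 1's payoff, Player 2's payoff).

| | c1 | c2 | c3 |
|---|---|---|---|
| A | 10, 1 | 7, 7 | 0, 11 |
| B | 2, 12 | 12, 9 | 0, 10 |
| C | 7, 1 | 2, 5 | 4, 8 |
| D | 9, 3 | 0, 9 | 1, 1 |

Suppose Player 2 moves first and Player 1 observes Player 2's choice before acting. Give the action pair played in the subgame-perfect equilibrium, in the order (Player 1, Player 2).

Work backward from Player 1's decision.
- c1 → Player 1 plays A (best of 10, 2, 7, 9); Player 2 gets 1.
- c2 → Player 1 plays B (best of 7, 12, 2, 0); Player 2 gets 9.
- c3 → Player 1 plays C (best of 0, 0, 4, 1); Player 2 gets 8.
Player 2's induced payoffs are 1, 9, 8, so Player 2 commits to c2. Subgame-perfect outcome: (B, c2) with payoffs (12, 9).

(B, c2)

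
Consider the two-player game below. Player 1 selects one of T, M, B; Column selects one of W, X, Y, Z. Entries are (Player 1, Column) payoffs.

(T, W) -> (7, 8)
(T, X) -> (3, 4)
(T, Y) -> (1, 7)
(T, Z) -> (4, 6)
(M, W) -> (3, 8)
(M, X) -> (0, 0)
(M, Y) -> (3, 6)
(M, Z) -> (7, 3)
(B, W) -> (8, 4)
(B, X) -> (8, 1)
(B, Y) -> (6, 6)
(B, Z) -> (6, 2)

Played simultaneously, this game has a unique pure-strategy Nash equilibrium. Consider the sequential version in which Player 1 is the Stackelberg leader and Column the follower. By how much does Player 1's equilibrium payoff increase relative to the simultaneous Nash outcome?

1

Column best-responds to each possible Player 1 move:
- T: BR = W, leader payoff 7.
- M: BR = W, leader payoff 3.
- B: BR = Y, leader payoff 6.
Among 7, 3, 6, the best is 7 at T. Subgame-perfect outcome: (T, W) with payoffs (7, 8).
Now find the simultaneous Nash equilibrium.
Player 1's best replies: W→B; X→B; Y→B; Z→M.
Column's best replies: T→W; M→W; B→Y.
Only (B, Y) has each player best-responding; Nash payoffs (6, 6).
Player 1's commitment gain: 7 − 6 = 1.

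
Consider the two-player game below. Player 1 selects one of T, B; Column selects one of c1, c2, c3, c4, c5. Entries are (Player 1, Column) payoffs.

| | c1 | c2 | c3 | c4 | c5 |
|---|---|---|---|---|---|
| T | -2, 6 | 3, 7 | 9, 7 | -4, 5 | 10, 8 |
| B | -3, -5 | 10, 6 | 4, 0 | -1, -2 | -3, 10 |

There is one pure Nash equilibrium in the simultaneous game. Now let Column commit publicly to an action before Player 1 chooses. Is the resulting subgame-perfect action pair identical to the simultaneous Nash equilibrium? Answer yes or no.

Backward induction with Column moving first.
- c1: BR = T, leader payoff 6.
- c2: BR = B, leader payoff 6.
- c3: BR = T, leader payoff 7.
- c4: BR = B, leader payoff -2.
- c5: BR = T, leader payoff 8.
Column's induced payoffs are 6, 6, 7, -2, 8, so Column commits to c5. Subgame-perfect outcome: (T, c5) with payoffs (10, 8).
For the simultaneous game, intersect best replies.
Player 1's best replies: c1→T; c2→B; c3→T; c4→B; c5→T.
Column's best replies: T→c5; B→c5.
Only (T, c5) has each player best-responding; Nash payoffs (10, 8).
Sequential outcome (T, c5) coincides with the Nash profile (T, c5).

yes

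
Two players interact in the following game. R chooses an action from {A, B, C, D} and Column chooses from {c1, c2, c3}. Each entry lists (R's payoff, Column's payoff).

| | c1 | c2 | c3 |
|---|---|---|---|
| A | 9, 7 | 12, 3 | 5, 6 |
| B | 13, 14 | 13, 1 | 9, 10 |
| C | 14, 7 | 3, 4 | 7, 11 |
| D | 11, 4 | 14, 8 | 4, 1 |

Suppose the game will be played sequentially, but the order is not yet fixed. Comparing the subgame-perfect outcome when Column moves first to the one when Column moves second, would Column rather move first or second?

first

If R leads: Column's best replies are A→c1, B→c1, C→c3, D→c2; R's induced payoffs 9, 13, 7, 14; outcome (D, c2), payoffs (14, 8).
If Column leads: R's best replies are c1→C, c2→D, c3→B; Column's induced payoffs 7, 8, 10; outcome (B, c3), payoffs (9, 10).
Column gets 10 moving first and 8 moving second, so Column prefers to move first.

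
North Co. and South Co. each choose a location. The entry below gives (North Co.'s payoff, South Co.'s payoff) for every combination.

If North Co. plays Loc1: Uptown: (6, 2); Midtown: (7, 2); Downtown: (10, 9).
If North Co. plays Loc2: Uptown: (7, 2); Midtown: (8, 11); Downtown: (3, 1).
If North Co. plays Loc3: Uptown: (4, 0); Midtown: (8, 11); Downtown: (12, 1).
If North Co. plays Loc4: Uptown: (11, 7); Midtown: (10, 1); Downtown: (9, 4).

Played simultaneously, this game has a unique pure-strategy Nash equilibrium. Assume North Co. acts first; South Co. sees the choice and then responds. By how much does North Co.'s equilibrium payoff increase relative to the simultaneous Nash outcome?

0

Work backward from South Co.'s decision.
- Loc1: South Co. compares 2, 2, 9 and picks Downtown; North Co. would get 10.
- Loc2: South Co. compares 2, 11, 1 and picks Midtown; North Co. would get 8.
- Loc3: South Co. compares 0, 11, 1 and picks Midtown; North Co. would get 8.
- Loc4: South Co. compares 7, 1, 4 and picks Uptown; North Co. would get 11.
North Co.'s induced payoffs are 10, 8, 8, 11, so North Co. commits to Loc4. Subgame-perfect outcome: (Loc4, Uptown) with payoffs (11, 7).
Under simultaneous play:
North Co.'s best replies: Uptown→Loc4; Midtown→Loc4; Downtown→Loc3.
South Co.'s best replies: Loc1→Downtown; Loc2→Midtown; Loc3→Midtown; Loc4→Uptown.
The unique mutual best reply is (Loc4, Uptown), giving (11, 7).
North Co.'s commitment gain: 11 − 11 = 0.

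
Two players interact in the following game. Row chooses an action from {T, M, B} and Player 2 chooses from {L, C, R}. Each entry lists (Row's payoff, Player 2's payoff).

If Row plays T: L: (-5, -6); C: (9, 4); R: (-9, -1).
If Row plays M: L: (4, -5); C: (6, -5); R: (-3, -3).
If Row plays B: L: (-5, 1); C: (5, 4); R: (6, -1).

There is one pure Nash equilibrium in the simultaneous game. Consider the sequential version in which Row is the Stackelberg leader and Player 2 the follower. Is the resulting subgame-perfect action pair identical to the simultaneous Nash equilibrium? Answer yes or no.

yes

Work backward from Player 2's decision.
- T: BR = C, leader payoff 9.
- M: BR = R, leader payoff -3.
- B: BR = C, leader payoff 5.
Row's induced payoffs are 9, -3, 5, so Row commits to T. Subgame-perfect outcome: (T, C) with payoffs (9, 4).
For the simultaneous game, intersect best replies.
Row's best replies: L→M; C→T; R→B.
Player 2's best replies: T→C; M→R; B→C.
The unique mutual best reply is (T, C), giving (9, 4).
Sequential outcome (T, C) coincides with the Nash profile (T, C).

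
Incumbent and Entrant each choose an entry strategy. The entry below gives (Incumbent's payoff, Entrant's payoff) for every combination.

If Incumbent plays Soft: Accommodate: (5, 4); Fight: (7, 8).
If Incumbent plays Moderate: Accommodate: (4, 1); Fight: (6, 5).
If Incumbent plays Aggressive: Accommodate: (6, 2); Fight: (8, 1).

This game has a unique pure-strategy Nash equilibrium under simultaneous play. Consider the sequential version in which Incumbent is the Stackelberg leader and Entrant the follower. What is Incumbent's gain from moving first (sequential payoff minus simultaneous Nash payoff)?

Solve by backward induction (Incumbent leads).
- Soft → Entrant plays Fight (best of 4, 8); Incumbent gets 7.
- Moderate → Entrant plays Fight (best of 1, 5); Incumbent gets 6.
- Aggressive → Entrant plays Accommodate (best of 2, 1); Incumbent gets 6.
Maximizing over 7, 6, 6, Incumbent chooses Soft. Subgame-perfect outcome: (Soft, Fight) with payoffs (7, 8).
Under simultaneous play:
Incumbent's best replies: Accommodate→Aggressive; Fight→Aggressive.
Entrant's best replies: Soft→Fight; Moderate→Fight; Aggressive→Accommodate.
Only (Aggressive, Accommodate) has each player best-responding; Nash payoffs (6, 2).
Incumbent's commitment gain: 7 − 6 = 1.

1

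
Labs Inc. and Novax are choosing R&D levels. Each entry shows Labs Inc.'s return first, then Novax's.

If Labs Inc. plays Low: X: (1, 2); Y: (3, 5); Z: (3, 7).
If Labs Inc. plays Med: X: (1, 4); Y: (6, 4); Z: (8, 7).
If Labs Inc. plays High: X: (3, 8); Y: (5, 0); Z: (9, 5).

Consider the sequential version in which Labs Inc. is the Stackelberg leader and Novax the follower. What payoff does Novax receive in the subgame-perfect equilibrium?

7

Work backward from Novax's decision.
- Low: BR = Z, leader payoff 3.
- Med: BR = Z, leader payoff 8.
- High: BR = X, leader payoff 3.
Among 3, 8, 3, the best is 8 at Med. Subgame-perfect outcome: (Med, Z) with payoffs (8, 7).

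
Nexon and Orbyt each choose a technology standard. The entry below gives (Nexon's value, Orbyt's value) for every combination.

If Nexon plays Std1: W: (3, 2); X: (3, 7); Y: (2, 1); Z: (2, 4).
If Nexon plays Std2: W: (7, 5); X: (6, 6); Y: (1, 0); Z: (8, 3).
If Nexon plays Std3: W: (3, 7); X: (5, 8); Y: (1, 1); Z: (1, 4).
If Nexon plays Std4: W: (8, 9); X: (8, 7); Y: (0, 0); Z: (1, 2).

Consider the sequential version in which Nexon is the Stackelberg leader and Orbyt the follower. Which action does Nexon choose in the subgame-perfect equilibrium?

Backward induction with Nexon moving first.
- Std1: BR = X, leader payoff 3.
- Std2: BR = X, leader payoff 6.
- Std3: BR = X, leader payoff 5.
- Std4: BR = W, leader payoff 8.
Maximizing over 3, 6, 5, 8, Nexon chooses Std4. Subgame-perfect outcome: (Std4, W) with payoffs (8, 9).

Std4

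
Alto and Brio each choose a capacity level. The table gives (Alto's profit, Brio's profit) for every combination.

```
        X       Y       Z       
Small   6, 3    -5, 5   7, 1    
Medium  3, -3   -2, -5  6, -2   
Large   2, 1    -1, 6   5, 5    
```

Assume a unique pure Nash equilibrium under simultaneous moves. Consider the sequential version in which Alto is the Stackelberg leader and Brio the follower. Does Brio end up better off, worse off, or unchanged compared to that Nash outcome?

Work backward from Brio's decision.
- Small → Brio plays Y (best of 3, 5, 1); Alto gets -5.
- Medium → Brio plays Z (best of -3, -5, -2); Alto gets 6.
- Large → Brio plays Y (best of 1, 6, 5); Alto gets -1.
Maximizing over -5, 6, -1, Alto chooses Medium. Subgame-perfect outcome: (Medium, Z) with payoffs (6, -2).
For the simultaneous game, intersect best replies.
Alto's best replies: X→Small; Y→Large; Z→Small.
Brio's best replies: Small→Y; Medium→Z; Large→Y.
Only (Large, Y) has each player best-responding; Nash payoffs (-1, 6).
Brio earns -2 sequentially versus 6 at the Nash outcome: worse off.

worse off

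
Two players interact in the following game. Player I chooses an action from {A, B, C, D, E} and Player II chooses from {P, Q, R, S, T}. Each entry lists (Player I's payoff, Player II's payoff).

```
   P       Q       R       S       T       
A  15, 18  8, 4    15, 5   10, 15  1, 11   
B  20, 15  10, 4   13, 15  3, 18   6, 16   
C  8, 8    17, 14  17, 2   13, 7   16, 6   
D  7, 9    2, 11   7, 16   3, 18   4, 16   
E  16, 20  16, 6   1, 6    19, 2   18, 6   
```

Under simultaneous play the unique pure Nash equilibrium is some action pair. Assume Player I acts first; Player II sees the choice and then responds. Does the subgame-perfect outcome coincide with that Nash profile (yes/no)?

Backward induction with Player I moving first.
- A: Player II compares 18, 4, 5, 15, 11 and picks P; Player I would get 15.
- B: Player II compares 15, 4, 15, 18, 16 and picks S; Player I would get 3.
- C: Player II compares 8, 14, 2, 7, 6 and picks Q; Player I would get 17.
- D: Player II compares 9, 11, 16, 18, 16 and picks S; Player I would get 3.
- E: Player II compares 20, 6, 6, 2, 6 and picks P; Player I would get 16.
Among 15, 3, 17, 3, 16, the best is 17 at C. Subgame-perfect outcome: (C, Q) with payoffs (17, 14).
Now find the simultaneous Nash equilibrium.
Player I's best replies: P→B; Q→C; R→C; S→E; T→E.
Player II's best replies: A→P; B→S; C→Q; D→S; E→P.
The unique mutual best reply is (C, Q), giving (17, 14).
Sequential outcome (C, Q) coincides with the Nash profile (C, Q).

yes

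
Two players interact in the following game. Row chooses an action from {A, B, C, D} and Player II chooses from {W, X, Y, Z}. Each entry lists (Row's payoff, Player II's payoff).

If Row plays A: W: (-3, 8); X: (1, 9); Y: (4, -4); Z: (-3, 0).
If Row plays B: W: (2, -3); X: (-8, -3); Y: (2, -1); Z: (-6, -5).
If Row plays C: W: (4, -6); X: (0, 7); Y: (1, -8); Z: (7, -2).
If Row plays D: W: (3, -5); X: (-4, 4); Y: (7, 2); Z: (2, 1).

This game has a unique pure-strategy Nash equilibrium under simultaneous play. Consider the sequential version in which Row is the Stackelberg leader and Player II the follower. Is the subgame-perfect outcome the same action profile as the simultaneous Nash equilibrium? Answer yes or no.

Backward induction with Row moving first.
- A: BR = X, leader payoff 1.
- B: BR = Y, leader payoff 2.
- C: BR = X, leader payoff 0.
- D: BR = X, leader payoff -4.
Row's induced payoffs are 1, 2, 0, -4, so Row commits to B. Subgame-perfect outcome: (B, Y) with payoffs (2, -1).
Under simultaneous play:
Row's best replies: W→C; X→A; Y→D; Z→C.
Player II's best replies: A→X; B→Y; C→X; D→X.
Only (A, X) has each player best-responding; Nash payoffs (1, 9).
Sequential outcome (B, Y) differs from the Nash profile (A, X).

no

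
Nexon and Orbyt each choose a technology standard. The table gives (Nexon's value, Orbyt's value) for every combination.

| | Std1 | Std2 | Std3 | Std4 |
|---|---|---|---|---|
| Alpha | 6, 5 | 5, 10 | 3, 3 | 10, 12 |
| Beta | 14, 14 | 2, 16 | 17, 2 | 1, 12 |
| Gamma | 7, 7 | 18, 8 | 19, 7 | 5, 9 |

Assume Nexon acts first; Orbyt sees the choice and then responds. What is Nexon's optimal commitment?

Work backward from Orbyt's decision.
- Alpha → Orbyt plays Std4 (best of 5, 10, 3, 12); Nexon gets 10.
- Beta → Orbyt plays Std2 (best of 14, 16, 2, 12); Nexon gets 2.
- Gamma → Orbyt plays Std4 (best of 7, 8, 7, 9); Nexon gets 5.
Nexon's induced payoffs are 10, 2, 5, so Nexon commits to Alpha. Subgame-perfect outcome: (Alpha, Std4) with payoffs (10, 12).

Alpha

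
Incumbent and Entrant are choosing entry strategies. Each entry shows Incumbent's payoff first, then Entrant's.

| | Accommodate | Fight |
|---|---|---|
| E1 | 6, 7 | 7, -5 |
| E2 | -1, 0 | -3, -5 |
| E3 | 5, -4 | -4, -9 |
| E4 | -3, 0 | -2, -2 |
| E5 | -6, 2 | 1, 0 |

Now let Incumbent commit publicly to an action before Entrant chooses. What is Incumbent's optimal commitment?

Backward induction with Incumbent moving first.
- E1: BR = Accommodate, leader payoff 6.
- E2: BR = Accommodate, leader payoff -1.
- E3: BR = Accommodate, leader payoff 5.
- E4: BR = Accommodate, leader payoff -3.
- E5: BR = Accommodate, leader payoff -6.
Incumbent's induced payoffs are 6, -1, 5, -3, -6, so Incumbent commits to E1. Subgame-perfect outcome: (E1, Accommodate) with payoffs (6, 7).

E1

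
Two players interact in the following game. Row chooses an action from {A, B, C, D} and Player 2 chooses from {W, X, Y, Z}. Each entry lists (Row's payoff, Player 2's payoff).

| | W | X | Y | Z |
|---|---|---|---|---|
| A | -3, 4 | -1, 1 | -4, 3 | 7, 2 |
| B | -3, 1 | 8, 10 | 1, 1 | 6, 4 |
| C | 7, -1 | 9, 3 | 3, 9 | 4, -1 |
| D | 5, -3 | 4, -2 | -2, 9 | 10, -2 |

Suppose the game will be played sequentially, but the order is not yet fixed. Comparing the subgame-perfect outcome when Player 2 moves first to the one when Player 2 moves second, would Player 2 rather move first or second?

second

If Row leads: Player 2's best replies are A→W, B→X, C→Y, D→Y; Row's induced payoffs -3, 8, 3, -2; outcome (B, X), payoffs (8, 10).
If Player 2 leads: Row's best replies are W→C, X→C, Y→C, Z→D; Player 2's induced payoffs -1, 3, 9, -2; outcome (C, Y), payoffs (3, 9).
Player 2 gets 9 moving first and 10 moving second, so Player 2 prefers to move second.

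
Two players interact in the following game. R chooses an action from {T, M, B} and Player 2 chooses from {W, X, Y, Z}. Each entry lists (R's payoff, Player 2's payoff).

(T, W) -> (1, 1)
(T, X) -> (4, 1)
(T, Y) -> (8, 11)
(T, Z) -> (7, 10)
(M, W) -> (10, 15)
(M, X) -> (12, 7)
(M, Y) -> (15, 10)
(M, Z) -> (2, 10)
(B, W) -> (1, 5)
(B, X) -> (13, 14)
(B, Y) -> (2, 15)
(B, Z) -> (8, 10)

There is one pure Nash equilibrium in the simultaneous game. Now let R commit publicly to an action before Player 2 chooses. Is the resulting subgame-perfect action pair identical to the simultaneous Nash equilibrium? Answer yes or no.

yes

Backward induction with R moving first.
- T: BR = Y, leader payoff 8.
- M: BR = W, leader payoff 10.
- B: BR = Y, leader payoff 2.
Maximizing over 8, 10, 2, R chooses M. Subgame-perfect outcome: (M, W) with payoffs (10, 15).
Now find the simultaneous Nash equilibrium.
R's best replies: W→M; X→B; Y→M; Z→B.
Player 2's best replies: T→Y; M→W; B→Y.
Only (M, W) has each player best-responding; Nash payoffs (10, 15).
Sequential outcome (M, W) coincides with the Nash profile (M, W).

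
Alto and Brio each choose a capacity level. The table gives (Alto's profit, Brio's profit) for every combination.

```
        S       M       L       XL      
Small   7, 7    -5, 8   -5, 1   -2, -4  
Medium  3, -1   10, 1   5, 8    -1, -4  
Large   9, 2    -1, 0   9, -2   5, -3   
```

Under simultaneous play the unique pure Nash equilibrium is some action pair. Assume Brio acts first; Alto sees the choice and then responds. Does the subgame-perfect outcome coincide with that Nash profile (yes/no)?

yes

Work backward from Alto's decision.
- S: Alto compares 7, 3, 9 and picks Large; Brio would get 2.
- M: Alto compares -5, 10, -1 and picks Medium; Brio would get 1.
- L: Alto compares -5, 5, 9 and picks Large; Brio would get -2.
- XL: Alto compares -2, -1, 5 and picks Large; Brio would get -3.
Maximizing over 2, 1, -2, -3, Brio chooses S. Subgame-perfect outcome: (Large, S) with payoffs (9, 2).
Under simultaneous play:
Alto's best replies: S→Large; M→Medium; L→Large; XL→Large.
Brio's best replies: Small→M; Medium→L; Large→S.
The unique mutual best reply is (Large, S), giving (9, 2).
Sequential outcome (Large, S) coincides with the Nash profile (Large, S).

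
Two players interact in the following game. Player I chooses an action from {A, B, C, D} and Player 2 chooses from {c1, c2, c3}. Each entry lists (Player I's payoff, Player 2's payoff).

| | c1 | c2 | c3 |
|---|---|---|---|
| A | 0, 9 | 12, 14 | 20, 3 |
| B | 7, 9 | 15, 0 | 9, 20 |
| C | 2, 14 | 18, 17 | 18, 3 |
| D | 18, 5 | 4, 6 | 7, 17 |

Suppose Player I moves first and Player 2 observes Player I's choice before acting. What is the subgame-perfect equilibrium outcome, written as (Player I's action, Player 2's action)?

(C, c2)

Work backward from Player 2's decision.
- A → Player 2 plays c2 (best of 9, 14, 3); Player I gets 12.
- B → Player 2 plays c3 (best of 9, 0, 20); Player I gets 9.
- C → Player 2 plays c2 (best of 14, 17, 3); Player I gets 18.
- D → Player 2 plays c3 (best of 5, 6, 17); Player I gets 7.
Maximizing over 12, 9, 18, 7, Player I chooses C. Subgame-perfect outcome: (C, c2) with payoffs (18, 17).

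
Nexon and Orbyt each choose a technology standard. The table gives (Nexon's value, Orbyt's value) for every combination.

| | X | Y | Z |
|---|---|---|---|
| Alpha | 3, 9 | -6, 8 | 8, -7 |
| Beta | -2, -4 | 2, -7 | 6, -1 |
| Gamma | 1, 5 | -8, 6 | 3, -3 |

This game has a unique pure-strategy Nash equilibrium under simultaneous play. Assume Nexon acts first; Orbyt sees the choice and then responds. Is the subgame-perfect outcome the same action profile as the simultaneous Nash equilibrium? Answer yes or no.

Work backward from Orbyt's decision.
- Alpha: BR = X, leader payoff 3.
- Beta: BR = Z, leader payoff 6.
- Gamma: BR = Y, leader payoff -8.
Maximizing over 3, 6, -8, Nexon chooses Beta. Subgame-perfect outcome: (Beta, Z) with payoffs (6, -1).
Under simultaneous play:
Nexon's best replies: X→Alpha; Y→Beta; Z→Alpha.
Orbyt's best replies: Alpha→X; Beta→Z; Gamma→Y.
Only (Alpha, X) has each player best-responding; Nash payoffs (3, 9).
Sequential outcome (Beta, Z) differs from the Nash profile (Alpha, X).

no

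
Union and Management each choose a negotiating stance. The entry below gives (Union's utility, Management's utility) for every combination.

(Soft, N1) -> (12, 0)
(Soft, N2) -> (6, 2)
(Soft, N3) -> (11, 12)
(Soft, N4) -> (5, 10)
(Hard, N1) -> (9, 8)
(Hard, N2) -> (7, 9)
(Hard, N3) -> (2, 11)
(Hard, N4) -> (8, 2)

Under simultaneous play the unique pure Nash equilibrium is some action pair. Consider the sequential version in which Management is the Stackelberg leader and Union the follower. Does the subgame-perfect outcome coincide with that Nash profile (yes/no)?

Union best-responds to each possible Management move:
- N1: Union compares 12, 9 and picks Soft; Management would get 0.
- N2: Union compares 6, 7 and picks Hard; Management would get 9.
- N3: Union compares 11, 2 and picks Soft; Management would get 12.
- N4: Union compares 5, 8 and picks Hard; Management would get 2.
Maximizing over 0, 9, 12, 2, Management chooses N3. Subgame-perfect outcome: (Soft, N3) with payoffs (11, 12).
Under simultaneous play:
Union's best replies: N1→Soft; N2→Hard; N3→Soft; N4→Hard.
Management's best replies: Soft→N3; Hard→N3.
Only (Soft, N3) has each player best-responding; Nash payoffs (11, 12).
Sequential outcome (Soft, N3) coincides with the Nash profile (Soft, N3).

yes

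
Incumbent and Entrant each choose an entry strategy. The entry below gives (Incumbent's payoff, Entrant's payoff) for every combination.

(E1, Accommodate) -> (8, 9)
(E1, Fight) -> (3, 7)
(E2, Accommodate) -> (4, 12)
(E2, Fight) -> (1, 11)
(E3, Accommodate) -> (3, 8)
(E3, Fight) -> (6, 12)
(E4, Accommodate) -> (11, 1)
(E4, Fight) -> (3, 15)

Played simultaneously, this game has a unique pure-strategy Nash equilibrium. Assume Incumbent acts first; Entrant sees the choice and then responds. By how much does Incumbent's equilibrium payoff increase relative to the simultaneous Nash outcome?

Work backward from Entrant's decision.
- E1: BR = Accommodate, leader payoff 8.
- E2: BR = Accommodate, leader payoff 4.
- E3: BR = Fight, leader payoff 6.
- E4: BR = Fight, leader payoff 3.
Among 8, 4, 6, 3, the best is 8 at E1. Subgame-perfect outcome: (E1, Accommodate) with payoffs (8, 9).
Now find the simultaneous Nash equilibrium.
Incumbent's best replies: Accommodate→E4; Fight→E3.
Entrant's best replies: E1→Accommodate; E2→Accommodate; E3→Fight; E4→Fight.
Only (E3, Fight) has each player best-responding; Nash payoffs (6, 12).
Incumbent's commitment gain: 8 − 6 = 2.

2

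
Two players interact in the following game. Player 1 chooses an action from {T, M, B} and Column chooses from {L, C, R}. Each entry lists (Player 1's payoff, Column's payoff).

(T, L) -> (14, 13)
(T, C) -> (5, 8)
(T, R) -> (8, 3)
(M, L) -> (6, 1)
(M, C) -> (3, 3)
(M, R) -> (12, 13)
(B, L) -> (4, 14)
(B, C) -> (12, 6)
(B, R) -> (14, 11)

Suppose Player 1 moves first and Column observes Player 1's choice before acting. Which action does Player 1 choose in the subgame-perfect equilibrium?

Solve by backward induction (Player 1 leads).
- T → Column plays L (best of 13, 8, 3); Player 1 gets 14.
- M → Column plays R (best of 1, 3, 13); Player 1 gets 12.
- B → Column plays L (best of 14, 6, 11); Player 1 gets 4.
Maximizing over 14, 12, 4, Player 1 chooses T. Subgame-perfect outcome: (T, L) with payoffs (14, 13).

T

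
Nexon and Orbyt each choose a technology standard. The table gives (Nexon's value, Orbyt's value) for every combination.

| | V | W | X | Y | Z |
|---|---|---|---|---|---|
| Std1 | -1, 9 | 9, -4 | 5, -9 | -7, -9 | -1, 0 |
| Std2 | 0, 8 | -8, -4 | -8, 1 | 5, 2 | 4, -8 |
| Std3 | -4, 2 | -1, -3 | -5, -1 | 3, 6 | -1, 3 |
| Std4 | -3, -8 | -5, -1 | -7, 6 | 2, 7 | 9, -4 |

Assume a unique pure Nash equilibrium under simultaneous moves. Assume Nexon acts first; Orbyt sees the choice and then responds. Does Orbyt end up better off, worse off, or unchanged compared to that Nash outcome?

worse off

Work backward from Orbyt's decision.
- Std1: BR = V, leader payoff -1.
- Std2: BR = V, leader payoff 0.
- Std3: BR = Y, leader payoff 3.
- Std4: BR = Y, leader payoff 2.
Nexon's induced payoffs are -1, 0, 3, 2, so Nexon commits to Std3. Subgame-perfect outcome: (Std3, Y) with payoffs (3, 6).
For the simultaneous game, intersect best replies.
Nexon's best replies: V→Std2; W→Std1; X→Std1; Y→Std2; Z→Std4.
Orbyt's best replies: Std1→V; Std2→V; Std3→Y; Std4→Y.
Only (Std2, V) has each player best-responding; Nash payoffs (0, 8).
Orbyt earns 6 sequentially versus 8 at the Nash outcome: worse off.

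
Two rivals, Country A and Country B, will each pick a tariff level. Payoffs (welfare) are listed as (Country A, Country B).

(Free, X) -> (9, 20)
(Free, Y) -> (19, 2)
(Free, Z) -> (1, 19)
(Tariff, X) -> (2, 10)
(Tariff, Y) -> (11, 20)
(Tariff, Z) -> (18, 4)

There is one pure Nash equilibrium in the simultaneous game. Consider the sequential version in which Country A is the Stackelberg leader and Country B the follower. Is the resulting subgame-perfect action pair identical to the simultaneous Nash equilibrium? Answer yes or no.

no

Backward induction with Country A moving first.
- Free → Country B plays X (best of 20, 2, 19); Country A gets 9.
- Tariff → Country B plays Y (best of 10, 20, 4); Country A gets 11.
Among 9, 11, the best is 11 at Tariff. Subgame-perfect outcome: (Tariff, Y) with payoffs (11, 20).
Under simultaneous play:
Country A's best replies: X→Free; Y→Free; Z→Tariff.
Country B's best replies: Free→X; Tariff→Y.
Only (Free, X) has each player best-responding; Nash payoffs (9, 20).
Sequential outcome (Tariff, Y) differs from the Nash profile (Free, X).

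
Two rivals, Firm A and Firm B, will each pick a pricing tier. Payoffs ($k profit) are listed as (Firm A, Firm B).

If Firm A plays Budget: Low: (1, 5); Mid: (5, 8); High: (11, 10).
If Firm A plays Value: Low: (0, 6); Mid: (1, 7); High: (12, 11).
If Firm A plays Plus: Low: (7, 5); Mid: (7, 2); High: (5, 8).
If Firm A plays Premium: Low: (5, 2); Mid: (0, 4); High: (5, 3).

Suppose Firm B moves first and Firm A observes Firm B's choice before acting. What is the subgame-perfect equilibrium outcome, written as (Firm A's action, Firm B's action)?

Firm A best-responds to each possible Firm B move:
- Low: BR = Plus, leader payoff 5.
- Mid: BR = Plus, leader payoff 2.
- High: BR = Value, leader payoff 11.
Firm B's induced payoffs are 5, 2, 11, so Firm B commits to High. Subgame-perfect outcome: (Value, High) with payoffs (12, 11).

(Value, High)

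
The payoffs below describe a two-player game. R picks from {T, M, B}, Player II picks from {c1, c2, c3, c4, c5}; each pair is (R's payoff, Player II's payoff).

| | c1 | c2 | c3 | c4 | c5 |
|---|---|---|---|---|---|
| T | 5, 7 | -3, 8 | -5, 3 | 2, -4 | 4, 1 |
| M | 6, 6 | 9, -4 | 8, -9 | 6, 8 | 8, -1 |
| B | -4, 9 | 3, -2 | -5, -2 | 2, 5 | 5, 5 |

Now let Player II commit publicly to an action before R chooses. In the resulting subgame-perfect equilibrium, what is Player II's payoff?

R best-responds to each possible Player II move:
- c1: R compares 5, 6, -4 and picks M; Player II would get 6.
- c2: R compares -3, 9, 3 and picks M; Player II would get -4.
- c3: R compares -5, 8, -5 and picks M; Player II would get -9.
- c4: R compares 2, 6, 2 and picks M; Player II would get 8.
- c5: R compares 4, 8, 5 and picks M; Player II would get -1.
Player II's induced payoffs are 6, -4, -9, 8, -1, so Player II commits to c4. Subgame-perfect outcome: (M, c4) with payoffs (6, 8).

8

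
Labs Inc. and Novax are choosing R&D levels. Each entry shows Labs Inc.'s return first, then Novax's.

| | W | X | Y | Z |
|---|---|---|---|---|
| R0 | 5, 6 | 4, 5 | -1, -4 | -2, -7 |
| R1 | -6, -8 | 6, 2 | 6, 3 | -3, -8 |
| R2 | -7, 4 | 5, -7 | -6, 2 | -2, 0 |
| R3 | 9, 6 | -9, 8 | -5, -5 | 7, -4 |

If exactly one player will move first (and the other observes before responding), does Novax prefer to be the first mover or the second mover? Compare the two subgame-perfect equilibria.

If Labs Inc. leads: Novax's best replies are R0→W, R1→Y, R2→W, R3→X; Labs Inc.'s induced payoffs 5, 6, -7, -9; outcome (R1, Y), payoffs (6, 3).
If Novax leads: Labs Inc.'s best replies are W→R3, X→R1, Y→R1, Z→R3; Novax's induced payoffs 6, 2, 3, -4; outcome (R3, W), payoffs (9, 6).
Novax gets 6 moving first and 3 moving second, so Novax prefers to move first.

first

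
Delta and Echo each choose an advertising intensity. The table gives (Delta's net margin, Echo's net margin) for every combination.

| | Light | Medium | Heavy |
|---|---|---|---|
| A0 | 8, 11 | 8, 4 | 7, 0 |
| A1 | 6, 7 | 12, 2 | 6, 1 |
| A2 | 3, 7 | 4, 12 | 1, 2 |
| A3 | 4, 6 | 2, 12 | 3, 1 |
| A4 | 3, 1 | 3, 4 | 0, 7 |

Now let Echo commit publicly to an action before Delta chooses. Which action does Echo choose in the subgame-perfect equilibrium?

Work backward from Delta's decision.
- Light → Delta plays A0 (best of 8, 6, 3, 4, 3); Echo gets 11.
- Medium → Delta plays A1 (best of 8, 12, 4, 2, 3); Echo gets 2.
- Heavy → Delta plays A0 (best of 7, 6, 1, 3, 0); Echo gets 0.
Among 11, 2, 0, the best is 11 at Light. Subgame-perfect outcome: (A0, Light) with payoffs (8, 11).

Light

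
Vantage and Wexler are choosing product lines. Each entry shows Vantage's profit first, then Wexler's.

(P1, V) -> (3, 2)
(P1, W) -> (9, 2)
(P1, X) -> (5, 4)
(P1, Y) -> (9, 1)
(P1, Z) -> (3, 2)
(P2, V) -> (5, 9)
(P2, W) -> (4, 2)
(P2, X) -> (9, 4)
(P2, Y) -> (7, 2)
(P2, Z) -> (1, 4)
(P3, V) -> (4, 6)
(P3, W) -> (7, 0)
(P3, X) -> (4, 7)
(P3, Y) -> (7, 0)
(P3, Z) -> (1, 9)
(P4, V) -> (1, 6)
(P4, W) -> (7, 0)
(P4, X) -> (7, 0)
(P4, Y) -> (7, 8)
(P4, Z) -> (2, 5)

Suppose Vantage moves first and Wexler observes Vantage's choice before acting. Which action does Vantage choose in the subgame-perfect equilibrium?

Wexler best-responds to each possible Vantage move:
- P1: BR = X, leader payoff 5.
- P2: BR = V, leader payoff 5.
- P3: BR = Z, leader payoff 1.
- P4: BR = Y, leader payoff 7.
Maximizing over 5, 5, 1, 7, Vantage chooses P4. Subgame-perfect outcome: (P4, Y) with payoffs (7, 8).

P4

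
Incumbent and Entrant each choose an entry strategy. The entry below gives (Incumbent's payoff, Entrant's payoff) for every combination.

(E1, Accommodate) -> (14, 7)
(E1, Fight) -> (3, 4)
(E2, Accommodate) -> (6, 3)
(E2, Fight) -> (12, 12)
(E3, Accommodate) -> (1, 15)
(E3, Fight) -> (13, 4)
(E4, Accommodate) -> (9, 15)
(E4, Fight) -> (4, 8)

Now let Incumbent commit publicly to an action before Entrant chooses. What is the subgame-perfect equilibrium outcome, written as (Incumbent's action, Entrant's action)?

(E1, Accommodate)

Solve by backward induction (Incumbent leads).
- E1 → Entrant plays Accommodate (best of 7, 4); Incumbent gets 14.
- E2 → Entrant plays Fight (best of 3, 12); Incumbent gets 12.
- E3 → Entrant plays Accommodate (best of 15, 4); Incumbent gets 1.
- E4 → Entrant plays Accommodate (best of 15, 8); Incumbent gets 9.
Incumbent's induced payoffs are 14, 12, 1, 9, so Incumbent commits to E1. Subgame-perfect outcome: (E1, Accommodate) with payoffs (14, 7).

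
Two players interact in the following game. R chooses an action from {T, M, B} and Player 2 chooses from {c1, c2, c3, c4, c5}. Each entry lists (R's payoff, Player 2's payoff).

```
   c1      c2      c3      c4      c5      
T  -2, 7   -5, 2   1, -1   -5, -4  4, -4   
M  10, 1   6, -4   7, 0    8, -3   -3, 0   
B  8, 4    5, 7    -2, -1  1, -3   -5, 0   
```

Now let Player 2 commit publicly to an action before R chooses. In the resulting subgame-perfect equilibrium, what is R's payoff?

Solve by backward induction (Player 2 leads).
- c1: R compares -2, 10, 8 and picks M; Player 2 would get 1.
- c2: R compares -5, 6, 5 and picks M; Player 2 would get -4.
- c3: R compares 1, 7, -2 and picks M; Player 2 would get 0.
- c4: R compares -5, 8, 1 and picks M; Player 2 would get -3.
- c5: R compares 4, -3, -5 and picks T; Player 2 would get -4.
Player 2's induced payoffs are 1, -4, 0, -3, -4, so Player 2 commits to c1. Subgame-perfect outcome: (M, c1) with payoffs (10, 1).

10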